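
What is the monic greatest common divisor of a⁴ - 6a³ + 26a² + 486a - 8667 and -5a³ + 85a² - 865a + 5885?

a² - 6a + 107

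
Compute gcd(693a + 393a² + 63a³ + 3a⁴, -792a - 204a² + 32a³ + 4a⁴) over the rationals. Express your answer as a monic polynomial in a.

33a + 14a² + a³

Apply the Euclidean algorithm:
  3a⁴ + 63a³ + 393a² + 693a = (3/4)(4a⁴ + 32a³ - 204a² - 792a) + (39a³ + 546a² + 1287a)
  4a⁴ + 32a³ - 204a² - 792a = ((4/39)a - 8/13)(39a³ + 546a² + 1287a) + (0)
Last nonzero remainder: 39a³ + 546a² + 1287a. Dividing through by 39 gives the monic gcd a³ + 14a² + 33a.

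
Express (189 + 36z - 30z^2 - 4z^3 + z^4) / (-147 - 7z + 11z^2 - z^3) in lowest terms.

Euclidean algorithm in ℚ[z]:
  z^4 - 4z^3 - 30z^2 + 36z + 189 = (-z - 7)(-z^3 + 11z^2 - 7z - 147) + (40z^2 - 160z - 840)
  -z^3 + 11z^2 - 7z - 147 = (-(1/40)z + 7/40)(40z^2 - 160z - 840) + (0)
Last nonzero remainder: 40z^2 - 160z - 840. Dividing through by 40 gives the monic gcd z^2 - 4z - 21.
Cancel z^2 - 4z - 21 from numerator and denominator to get the reduced form.

(9 - z^2)/(-7 + z)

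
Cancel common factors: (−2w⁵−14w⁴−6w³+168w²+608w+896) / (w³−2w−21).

Repeated division with remainder:
  −2w⁵−14w⁴−6w³+168w²+608w+896 = (−2w²−14w−10)(w³−2w−21) + (98w²+294w+686)
  w³−2w−21 = ((1/98)w−3/98)(98w²+294w+686) + (0)
Last nonzero remainder: 98w²+294w+686. Dividing through by 98 gives the monic gcd w²+3w+7.
Cancel w²+3w+7 from numerator and denominator to get the reduced form.

(−2w³−8w²+32w+128)/(w−3)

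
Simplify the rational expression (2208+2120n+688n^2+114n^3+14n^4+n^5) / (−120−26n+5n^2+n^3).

(92+50n+4n^2+n^3)/(−5+n)

By polynomial division,
  n^5+14n^4+114n^3+688n^2+2120n+2208 = (n^2+9n+95)(n^3+5n^2−26n−120) + (567n^2+5670n+13608)
  n^3+5n^2−26n−120 = ((1/567)n−5/567)(567n^2+5670n+13608) + (0)
Last nonzero remainder: 567n^2+5670n+13608. Dividing through by 567 gives the monic gcd n^2+10n+24.
Cancel n^2+10n+24 from numerator and denominator to get the reduced form.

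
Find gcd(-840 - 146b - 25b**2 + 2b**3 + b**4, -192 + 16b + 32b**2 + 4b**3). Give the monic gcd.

Apply the Euclidean algorithm:
  b**4 + 2b**3 - 25b**2 - 146b - 840 = ((1/4)b - 3/2)(4b**3 + 32b**2 + 16b - 192) + (19b**2 - 74b - 1128)
  4b**3 + 32b**2 + 16b - 192 = ((4/19)b + 904/361)(19b**2 - 74b - 1128) + ((158400/361)b + 950400/361)
  19b**2 - 74b - 1128 = ((6859/158400)b - 16967/39600)((158400/361)b + 950400/361) + (0)
Last nonzero remainder: (158400/361)b + 950400/361. Dividing through by 158400/361 gives the monic gcd b + 6.

6 + b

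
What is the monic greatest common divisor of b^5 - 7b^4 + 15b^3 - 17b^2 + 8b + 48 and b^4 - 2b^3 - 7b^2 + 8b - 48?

Apply the Euclidean algorithm:
  b^5 - 7b^4 + 15b^3 - 17b^2 + 8b + 48 = (b - 5)(b^4 - 2b^3 - 7b^2 + 8b - 48) + (12b^3 - 60b^2 + 96b - 192)
  b^4 - 2b^3 - 7b^2 + 8b - 48 = ((1/12)b + 1/4)(12b^3 - 60b^2 + 96b - 192) + (0)
Last nonzero remainder: 12b^3 - 60b^2 + 96b - 192. Dividing through by 12 gives the monic gcd b^3 - 5b^2 + 8b - 16.

b^3 - 5b^2 + 8b - 16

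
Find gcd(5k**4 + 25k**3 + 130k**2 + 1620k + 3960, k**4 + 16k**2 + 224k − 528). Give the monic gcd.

Repeated division with remainder:
  5k**4 + 25k**3 + 130k**2 + 1620k + 3960 = (5)(k**4 + 16k**2 + 224k − 528) + (25k**3 + 50k**2 + 500k + 6600)
  k**4 + 16k**2 + 224k − 528 = ((1/25)k − 2/25)(25k**3 + 50k**2 + 500k + 6600) + (0)
Last nonzero remainder: 25k**3 + 50k**2 + 500k + 6600. Dividing through by 25 gives the monic gcd k**3 + 2k**2 + 20k + 264.

k**3 + 2k**2 + 20k + 264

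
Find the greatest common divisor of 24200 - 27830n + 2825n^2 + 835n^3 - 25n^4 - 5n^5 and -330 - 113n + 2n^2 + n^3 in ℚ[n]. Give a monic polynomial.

-110 - n + n^2

Euclidean algorithm in ℚ[n]:
  -5n^5 - 25n^4 + 835n^3 + 2825n^2 - 27830n + 24200 = (-5n^2 - 15n + 300)(n^3 + 2n^2 - 113n - 330) + (-1120n^2 + 1120n + 123200)
  n^3 + 2n^2 - 113n - 330 = (-(1/1120)n - 3/1120)(-1120n^2 + 1120n + 123200) + (0)
Last nonzero remainder: -1120n^2 + 1120n + 123200. Dividing through by -1120 gives the monic gcd n^2 - n - 110.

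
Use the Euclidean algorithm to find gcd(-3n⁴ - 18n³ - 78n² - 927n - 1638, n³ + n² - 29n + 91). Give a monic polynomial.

Apply the Euclidean algorithm:
  -3n⁴ - 18n³ - 78n² - 927n - 1638 = (-3n - 15)(n³ + n² - 29n + 91) + (-150n² - 1089n - 273)
  n³ + n² - 29n + 91 = (-(1/150)n + 313/7500)(-150n² - 1089n - 273) + ((36569/2500)n + 255983/2500)
  -150n² - 1089n - 273 = (-(375000/36569)n - 7500/2813)((36569/2500)n + 255983/2500) + (0)
Last nonzero remainder: (36569/2500)n + 255983/2500. Dividing through by 36569/2500 gives the monic gcd n + 7.

n + 7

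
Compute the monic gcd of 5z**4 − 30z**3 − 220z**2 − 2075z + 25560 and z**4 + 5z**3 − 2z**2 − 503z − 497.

z**2 + 11z + 71

Repeated division with remainder:
  5z**4 − 30z**3 − 220z**2 − 2075z + 25560 = (5)(z**4 + 5z**3 − 2z**2 − 503z − 497) + (−55z**3 − 210z**2 + 440z + 28045)
  z**4 + 5z**3 − 2z**2 − 503z − 497 = (−(1/55)z − 13/605)(−55z**3 − 210z**2 + 440z + 28045) + ((180/121)z**2 + (180/11)z + 12780/121)
  −55z**3 − 210z**2 + 440z + 28045 = (−(1331/36)z + 9559/36)((180/121)z**2 + (180/11)z + 12780/121) + (0)
Last nonzero remainder: (180/121)z**2 + (180/11)z + 12780/121. Dividing through by 180/121 gives the monic gcd z**2 + 11z + 71.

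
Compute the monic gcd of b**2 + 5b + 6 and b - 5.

1

Euclidean algorithm in ℚ[b]:
  b**2 + 5b + 6 = (b + 10)(b - 5) + (56)
  b - 5 = ((1/56)b - 5/56)(56) + (0)
The last nonzero remainder is the constant 56, so the polynomials are coprime and gcd = 1.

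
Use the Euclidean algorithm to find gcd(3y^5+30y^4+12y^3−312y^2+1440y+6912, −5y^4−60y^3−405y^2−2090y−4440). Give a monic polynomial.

y^2+10y+24

By polynomial division,
  3y^5+30y^4+12y^3−312y^2+1440y+6912 = (−(3/5)y+6/5)(−5y^4−60y^3−405y^2−2090y−4440) + (−159y^3−1080y^2+1284y+12240)
  −5y^4−60y^3−405y^2−2090y−4440 = ((5/159)y+460/2809)(−159y^3−1080y^2+1284y+12240) + (−(754265/2809)y^2−(7542650/2809)y−18102360/2809)
  −159y^3−1080y^2+1284y+12240 = ((446631/754265)y−286518/150853)(−(754265/2809)y^2−(7542650/2809)y−18102360/2809) + (0)
Last nonzero remainder: −(754265/2809)y^2−(7542650/2809)y−18102360/2809. Dividing through by −754265/2809 gives the monic gcd y^2+10y+24.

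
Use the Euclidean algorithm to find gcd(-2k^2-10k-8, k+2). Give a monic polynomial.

1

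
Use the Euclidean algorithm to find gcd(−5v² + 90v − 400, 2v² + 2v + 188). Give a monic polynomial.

1

By polynomial division,
  −5v² + 90v − 400 = (−5/2)(2v² + 2v + 188) + (95v + 70)
  2v² + 2v + 188 = ((2/95)v + 2/361)(95v + 70) + (67728/361)
  95v + 70 = ((34295/67728)v + 12635/33864)(67728/361) + (0)
The last nonzero remainder is the constant 67728/361, so the polynomials are coprime and gcd = 1.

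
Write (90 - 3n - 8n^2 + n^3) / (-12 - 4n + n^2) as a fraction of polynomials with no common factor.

Euclidean algorithm in ℚ[n]:
  n^3 - 8n^2 - 3n + 90 = (n - 4)(n^2 - 4n - 12) + (-7n + 42)
  n^2 - 4n - 12 = (-(1/7)n - 2/7)(-7n + 42) + (0)
Last nonzero remainder: -7n + 42. Dividing through by -7 gives the monic gcd n - 6.
Cancel n - 6 from numerator and denominator to get the reduced form.

(-15 - 2n + n^2)/(2 + n)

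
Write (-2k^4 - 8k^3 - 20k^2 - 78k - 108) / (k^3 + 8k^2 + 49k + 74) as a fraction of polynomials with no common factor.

(-2k^3 - 4k^2 - 12k - 54)/(k^2 + 6k + 37)

Euclidean algorithm in ℚ[k]:
  -2k^4 - 8k^3 - 20k^2 - 78k - 108 = (-2k + 8)(k^3 + 8k^2 + 49k + 74) + (14k^2 - 322k - 700)
  k^3 + 8k^2 + 49k + 74 = ((1/14)k + 31/14)(14k^2 - 322k - 700) + (812k + 1624)
  14k^2 - 322k - 700 = ((1/58)k - 25/58)(812k + 1624) + (0)
Last nonzero remainder: 812k + 1624. Dividing through by 812 gives the monic gcd k + 2.
Cancel k + 2 from numerator and denominator to get the reduced form.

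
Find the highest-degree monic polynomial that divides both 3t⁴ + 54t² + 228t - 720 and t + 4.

Repeated division with remainder:
  3t⁴ + 54t² + 228t - 720 = (3t³ - 12t² + 102t - 180)(t + 4) + (0)
The last nonzero remainder t + 4 is already monic.

t + 4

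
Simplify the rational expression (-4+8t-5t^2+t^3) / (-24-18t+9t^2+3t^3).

(2-3t+t^2)/(12+15t+3t^2)

By polynomial division,
  t^3-5t^2+8t-4 = (1/3)(3t^3+9t^2-18t-24) + (-8t^2+14t+4)
  3t^3+9t^2-18t-24 = (-(3/8)t-57/32)(-8t^2+14t+4) + ((135/16)t-135/8)
  -8t^2+14t+4 = (-(128/135)t-32/135)((135/16)t-135/8) + (0)
Last nonzero remainder: (135/16)t-135/8. Dividing through by 135/16 gives the monic gcd t-2.
Cancel t-2 from numerator and denominator to get the reduced form.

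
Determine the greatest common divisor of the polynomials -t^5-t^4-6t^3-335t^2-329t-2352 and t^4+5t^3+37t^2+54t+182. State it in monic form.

By polynomial division,
  -t^5-t^4-6t^3-335t^2-329t-2352 = (-t+4)(t^4+5t^3+37t^2+54t+182) + (11t^3-429t^2-363t-3080)
  t^4+5t^3+37t^2+54t+182 = ((1/11)t+4)(11t^3-429t^2-363t-3080) + (1786t^2+1786t+12502)
  11t^3-429t^2-363t-3080 = ((11/1786)t-220/893)(1786t^2+1786t+12502) + (0)
Last nonzero remainder: 1786t^2+1786t+12502. Dividing through by 1786 gives the monic gcd t^2+t+7.

t^2+t+7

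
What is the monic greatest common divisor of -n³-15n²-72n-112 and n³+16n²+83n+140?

Apply the Euclidean algorithm:
  -n³-15n²-72n-112 = (-1)(n³+16n²+83n+140) + (n²+11n+28)
  n³+16n²+83n+140 = (n+5)(n²+11n+28) + (0)
The last nonzero remainder n²+11n+28 is already monic.

n²+11n+28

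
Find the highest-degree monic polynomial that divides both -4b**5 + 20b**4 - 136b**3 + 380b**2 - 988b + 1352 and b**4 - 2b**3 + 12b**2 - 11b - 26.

Euclidean algorithm in ℚ[b]:
  -4b**5 + 20b**4 - 136b**3 + 380b**2 - 988b + 1352 = (-4b + 12)(b**4 - 2b**3 + 12b**2 - 11b - 26) + (-64b**3 + 192b**2 - 960b + 1664)
  b**4 - 2b**3 + 12b**2 - 11b - 26 = (-(1/64)b - 1/64)(-64b**3 + 192b**2 - 960b + 1664) + (0)
Last nonzero remainder: -64b**3 + 192b**2 - 960b + 1664. Dividing through by -64 gives the monic gcd b**3 - 3b**2 + 15b - 26.

b**3 - 3b**2 + 15b - 26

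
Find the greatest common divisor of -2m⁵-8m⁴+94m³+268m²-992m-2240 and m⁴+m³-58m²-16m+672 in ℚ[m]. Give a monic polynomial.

m³+7m²-16m-112

Apply the Euclidean algorithm:
  -2m⁵-8m⁴+94m³+268m²-992m-2240 = (-2m-6)(m⁴+m³-58m²-16m+672) + (-16m³-112m²+256m+1792)
  m⁴+m³-58m²-16m+672 = (-(1/16)m+3/8)(-16m³-112m²+256m+1792) + (0)
Last nonzero remainder: -16m³-112m²+256m+1792. Dividing through by -16 gives the monic gcd m³+7m²-16m-112.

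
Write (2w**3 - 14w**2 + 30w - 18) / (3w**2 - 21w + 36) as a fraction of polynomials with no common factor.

(2w**2 - 8w + 6)/(3w - 12)

By polynomial division,
  2w**3 - 14w**2 + 30w - 18 = ((2/3)w)(3w**2 - 21w + 36) + (6w - 18)
  3w**2 - 21w + 36 = ((1/2)w - 2)(6w - 18) + (0)
Last nonzero remainder: 6w - 18. Dividing through by 6 gives the monic gcd w - 3.
Cancel w - 3 from numerator and denominator to get the reduced form.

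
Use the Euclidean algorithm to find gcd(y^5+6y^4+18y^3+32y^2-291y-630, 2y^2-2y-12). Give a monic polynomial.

Repeated division with remainder:
  y^5+6y^4+18y^3+32y^2-291y-630 = ((1/2)y^3+(7/2)y^2+(31/2)y+105/2)(2y^2-2y-12) + (0)
Last nonzero remainder: 2y^2-2y-12. Dividing through by 2 gives the monic gcd y^2-y-6.

y^2-y-6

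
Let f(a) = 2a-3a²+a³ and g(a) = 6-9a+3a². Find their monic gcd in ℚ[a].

Apply the Euclidean algorithm:
  a³-3a²+2a = ((1/3)a)(3a²-9a+6) + (0)
Last nonzero remainder: 3a²-9a+6. Dividing through by 3 gives the monic gcd a²-3a+2.

2-3a+a²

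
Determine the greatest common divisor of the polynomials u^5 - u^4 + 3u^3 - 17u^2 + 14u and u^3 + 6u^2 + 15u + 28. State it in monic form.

u^2 + 2u + 7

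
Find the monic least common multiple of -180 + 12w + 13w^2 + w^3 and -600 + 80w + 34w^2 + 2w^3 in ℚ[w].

Apply the Euclidean algorithm:
  w^3 + 13w^2 + 12w - 180 = (1/2)(2w^3 + 34w^2 + 80w - 600) + (-4w^2 - 28w + 120)
  2w^3 + 34w^2 + 80w - 600 = (-(1/2)w - 5)(-4w^2 - 28w + 120) + (0)
Last nonzero remainder: -4w^2 - 28w + 120. Dividing through by -4 gives the monic gcd w^2 + 7w - 30.
Then lcm(f, g) = f·g / gcd(f, g); expanding and making the result monic gives the answer.

-1800 - 60w + 142w^2 + 23w^3 + w^4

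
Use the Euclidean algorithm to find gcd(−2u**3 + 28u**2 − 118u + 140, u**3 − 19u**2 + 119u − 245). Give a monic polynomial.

u**2 − 12u + 35

Euclidean algorithm in ℚ[u]:
  −2u**3 + 28u**2 − 118u + 140 = (−2)(u**3 − 19u**2 + 119u − 245) + (−10u**2 + 120u − 350)
  u**3 − 19u**2 + 119u − 245 = (−(1/10)u + 7/10)(−10u**2 + 120u − 350) + (0)
Last nonzero remainder: −10u**2 + 120u − 350. Dividing through by −10 gives the monic gcd u**2 − 12u + 35.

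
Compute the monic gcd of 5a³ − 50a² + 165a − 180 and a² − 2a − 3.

a − 3

Repeated division with remainder:
  5a³ − 50a² + 165a − 180 = (5a − 40)(a² − 2a − 3) + (100a − 300)
  a² − 2a − 3 = ((1/100)a + 1/100)(100a − 300) + (0)
Last nonzero remainder: 100a − 300. Dividing through by 100 gives the monic gcd a − 3.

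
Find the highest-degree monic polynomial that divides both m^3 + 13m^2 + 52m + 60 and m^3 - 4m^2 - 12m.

m + 2

By polynomial division,
  m^3 + 13m^2 + 52m + 60 = (m^3 - 4m^2 - 12m) + (17m^2 + 64m + 60)
  m^3 - 4m^2 - 12m = ((1/17)m - 132/289)(17m^2 + 64m + 60) + ((3960/289)m + 7920/289)
  17m^2 + 64m + 60 = ((4913/3960)m + 289/132)((3960/289)m + 7920/289) + (0)
Last nonzero remainder: (3960/289)m + 7920/289. Dividing through by 3960/289 gives the monic gcd m + 2.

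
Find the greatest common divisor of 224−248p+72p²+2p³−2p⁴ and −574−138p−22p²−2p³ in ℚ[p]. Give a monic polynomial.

7+p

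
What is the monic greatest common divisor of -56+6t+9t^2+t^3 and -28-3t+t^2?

4+t

Apply the Euclidean algorithm:
  t^3+9t^2+6t-56 = (t+12)(t^2-3t-28) + (70t+280)
  t^2-3t-28 = ((1/70)t-1/10)(70t+280) + (0)
Last nonzero remainder: 70t+280. Dividing through by 70 gives the monic gcd t+4.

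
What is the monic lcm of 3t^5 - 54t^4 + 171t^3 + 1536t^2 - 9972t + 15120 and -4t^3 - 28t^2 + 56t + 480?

Euclidean algorithm in ℚ[t]:
  3t^5 - 54t^4 + 171t^3 + 1536t^2 - 9972t + 15120 = (-(3/4)t^2 + (75/4)t - 369/2)(-4t^3 - 28t^2 + 56t + 480) + (-4320t^2 - 8640t + 103680)
  -4t^3 - 28t^2 + 56t + 480 = ((1/1080)t + 1/216)(-4320t^2 - 8640t + 103680) + (0)
Last nonzero remainder: -4320t^2 - 8640t + 103680. Dividing through by -4320 gives the monic gcd t^2 + 2t - 24.
Then lcm(f, g) = f·g / gcd(f, g); expanding and making the result monic gives the answer.

t^6 - 13t^5 - 33t^4 + 797t^3 - 764t^2 - 11580t + 25200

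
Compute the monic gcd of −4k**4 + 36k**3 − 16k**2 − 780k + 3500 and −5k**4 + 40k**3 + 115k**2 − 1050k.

k**2 − 2k − 35

Euclidean algorithm in ℚ[k]:
  −4k**4 + 36k**3 − 16k**2 − 780k + 3500 = (4/5)(−5k**4 + 40k**3 + 115k**2 − 1050k) + (4k**3 − 108k**2 + 60k + 3500)
  −5k**4 + 40k**3 + 115k**2 − 1050k = (−(5/4)k − 95/4)(4k**3 − 108k**2 + 60k + 3500) + (−2375k**2 + 4750k + 83125)
  4k**3 − 108k**2 + 60k + 3500 = (−(4/2375)k + 4/95)(−2375k**2 + 4750k + 83125) + (0)
Last nonzero remainder: −2375k**2 + 4750k + 83125. Dividing through by −2375 gives the monic gcd k**2 − 2k − 35.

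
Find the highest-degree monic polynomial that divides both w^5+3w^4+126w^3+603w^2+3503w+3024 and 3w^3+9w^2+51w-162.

Repeated division with remainder:
  w^5+3w^4+126w^3+603w^2+3503w+3024 = ((1/3)w^2+109/3)(3w^3+9w^2+51w-162) + (330w^2+1650w+8910)
  3w^3+9w^2+51w-162 = ((1/110)w-1/55)(330w^2+1650w+8910) + (0)
Last nonzero remainder: 330w^2+1650w+8910. Dividing through by 330 gives the monic gcd w^2+5w+27.

w^2+5w+27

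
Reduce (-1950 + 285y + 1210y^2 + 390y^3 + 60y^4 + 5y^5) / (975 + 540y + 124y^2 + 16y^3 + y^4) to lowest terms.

By polynomial division,
  5y^5 + 60y^4 + 390y^3 + 1210y^2 + 285y - 1950 = (5y - 20)(y^4 + 16y^3 + 124y^2 + 540y + 975) + (90y^3 + 990y^2 + 6210y + 17550)
  y^4 + 16y^3 + 124y^2 + 540y + 975 = ((1/90)y + 1/18)(90y^3 + 990y^2 + 6210y + 17550) + (0)
Last nonzero remainder: 90y^3 + 990y^2 + 6210y + 17550. Dividing through by 90 gives the monic gcd y^3 + 11y^2 + 69y + 195.
Cancel y^3 + 11y^2 + 69y + 195 from numerator and denominator to get the reduced form.

(-10 + 5y + 5y^2)/(5 + y)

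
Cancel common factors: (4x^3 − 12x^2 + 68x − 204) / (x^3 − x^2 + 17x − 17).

(4x − 12)/(x − 1)

Apply the Euclidean algorithm:
  4x^3 − 12x^2 + 68x − 204 = (4)(x^3 − x^2 + 17x − 17) + (−8x^2 − 136)
  x^3 − x^2 + 17x − 17 = (−(1/8)x + 1/8)(−8x^2 − 136) + (0)
Last nonzero remainder: −8x^2 − 136. Dividing through by −8 gives the monic gcd x^2 + 17.
Cancel x^2 + 17 from numerator and denominator to get the reduced form.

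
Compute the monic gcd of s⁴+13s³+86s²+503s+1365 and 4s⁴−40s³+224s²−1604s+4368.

s²+s+39

Repeated division with remainder:
  s⁴+13s³+86s²+503s+1365 = (1/4)(4s⁴−40s³+224s²−1604s+4368) + (23s³+30s²+904s+273)
  4s⁴−40s³+224s²−1604s+4368 = ((4/23)s−1040/529)(23s³+30s²+904s+273) + ((66528/529)s²+(66528/529)s+2594592/529)
  23s³+30s²+904s+273 = ((12167/66528)s+529/9504)((66528/529)s²+(66528/529)s+2594592/529) + (0)
Last nonzero remainder: (66528/529)s²+(66528/529)s+2594592/529. Dividing through by 66528/529 gives the monic gcd s²+s+39.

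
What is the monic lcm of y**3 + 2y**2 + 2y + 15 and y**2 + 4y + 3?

y**4 + 3y**3 + 4y**2 + 17y + 15

Apply the Euclidean algorithm:
  y**3 + 2y**2 + 2y + 15 = (y - 2)(y**2 + 4y + 3) + (7y + 21)
  y**2 + 4y + 3 = ((1/7)y + 1/7)(7y + 21) + (0)
Last nonzero remainder: 7y + 21. Dividing through by 7 gives the monic gcd y + 3.
Then lcm(f, g) = f·g / gcd(f, g); expanding and making the result monic gives the answer.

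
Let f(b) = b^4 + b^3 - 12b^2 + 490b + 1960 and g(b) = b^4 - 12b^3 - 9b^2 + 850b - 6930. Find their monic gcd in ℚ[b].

b^2 - 10b + 70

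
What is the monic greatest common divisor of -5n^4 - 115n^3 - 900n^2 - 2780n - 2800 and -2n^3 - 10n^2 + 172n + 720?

n^2 + 14n + 40

Euclidean algorithm in ℚ[n]:
  -5n^4 - 115n^3 - 900n^2 - 2780n - 2800 = ((5/2)n + 45)(-2n^3 - 10n^2 + 172n + 720) + (-880n^2 - 12320n - 35200)
  -2n^3 - 10n^2 + 172n + 720 = ((1/440)n - 9/440)(-880n^2 - 12320n - 35200) + (0)
Last nonzero remainder: -880n^2 - 12320n - 35200. Dividing through by -880 gives the monic gcd n^2 + 14n + 40.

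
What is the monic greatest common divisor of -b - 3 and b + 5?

Apply the Euclidean algorithm:
  -b - 3 = (-1)(b + 5) + (2)
  b + 5 = ((1/2)b + 5/2)(2) + (0)
The last nonzero remainder is the constant 2, so the polynomials are coprime and gcd = 1.

1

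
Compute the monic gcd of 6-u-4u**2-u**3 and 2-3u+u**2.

-1+u

By polynomial division,
  -u**3-4u**2-u+6 = (-u-7)(u**2-3u+2) + (-20u+20)
  u**2-3u+2 = (-(1/20)u+1/10)(-20u+20) + (0)
Last nonzero remainder: -20u+20. Dividing through by -20 gives the monic gcd u-1.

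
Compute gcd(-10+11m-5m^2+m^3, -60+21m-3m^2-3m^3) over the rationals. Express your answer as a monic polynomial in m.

By polynomial division,
  m^3-5m^2+11m-10 = (-1/3)(-3m^3-3m^2+21m-60) + (-6m^2+18m-30)
  -3m^3-3m^2+21m-60 = ((1/2)m+2)(-6m^2+18m-30) + (0)
Last nonzero remainder: -6m^2+18m-30. Dividing through by -6 gives the monic gcd m^2-3m+5.

5-3m+m^2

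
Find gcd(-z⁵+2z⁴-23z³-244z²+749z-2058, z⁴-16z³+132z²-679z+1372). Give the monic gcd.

Repeated division with remainder:
  -z⁵+2z⁴-23z³-244z²+749z-2058 = (-z-14)(z⁴-16z³+132z²-679z+1372) + (-115z³+925z²-7385z+17150)
  z⁴-16z³+132z²-679z+1372 = (-(1/115)z+183/2645)(-115z³+925z²-7385z+17150) + ((2002/529)z²-(10010/529)z+98098/529)
  -115z³+925z²-7385z+17150 = (-(60835/2002)z+13225/143)((2002/529)z²-(10010/529)z+98098/529) + (0)
Last nonzero remainder: (2002/529)z²-(10010/529)z+98098/529. Dividing through by 2002/529 gives the monic gcd z²-5z+49.

z²-5z+49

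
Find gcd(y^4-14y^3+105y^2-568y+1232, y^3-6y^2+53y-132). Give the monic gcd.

Apply the Euclidean algorithm:
  y^4-14y^3+105y^2-568y+1232 = (y-8)(y^3-6y^2+53y-132) + (4y^2-12y+176)
  y^3-6y^2+53y-132 = ((1/4)y-3/4)(4y^2-12y+176) + (0)
Last nonzero remainder: 4y^2-12y+176. Dividing through by 4 gives the monic gcd y^2-3y+44.

y^2-3y+44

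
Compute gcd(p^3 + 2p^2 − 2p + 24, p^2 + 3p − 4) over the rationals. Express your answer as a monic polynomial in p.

p + 4

Euclidean algorithm in ℚ[p]:
  p^3 + 2p^2 − 2p + 24 = (p − 1)(p^2 + 3p − 4) + (5p + 20)
  p^2 + 3p − 4 = ((1/5)p − 1/5)(5p + 20) + (0)
Last nonzero remainder: 5p + 20. Dividing through by 5 gives the monic gcd p + 4.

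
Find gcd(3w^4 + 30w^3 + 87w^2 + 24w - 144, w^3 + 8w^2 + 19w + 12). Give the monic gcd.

w^2 + 7w + 12

Apply the Euclidean algorithm:
  3w^4 + 30w^3 + 87w^2 + 24w - 144 = (3w + 6)(w^3 + 8w^2 + 19w + 12) + (-18w^2 - 126w - 216)
  w^3 + 8w^2 + 19w + 12 = (-(1/18)w - 1/18)(-18w^2 - 126w - 216) + (0)
Last nonzero remainder: -18w^2 - 126w - 216. Dividing through by -18 gives the monic gcd w^2 + 7w + 12.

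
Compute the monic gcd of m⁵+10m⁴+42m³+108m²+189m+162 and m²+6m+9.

m²+6m+9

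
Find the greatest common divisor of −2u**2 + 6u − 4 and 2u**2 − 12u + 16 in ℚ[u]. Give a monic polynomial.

Repeated division with remainder:
  −2u**2 + 6u − 4 = (−1)(2u**2 − 12u + 16) + (−6u + 12)
  2u**2 − 12u + 16 = (−(1/3)u + 4/3)(−6u + 12) + (0)
Last nonzero remainder: −6u + 12. Dividing through by −6 gives the monic gcd u − 2.

u − 2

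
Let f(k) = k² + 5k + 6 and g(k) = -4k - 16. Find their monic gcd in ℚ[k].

1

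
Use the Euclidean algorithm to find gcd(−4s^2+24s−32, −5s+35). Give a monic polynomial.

1

Euclidean algorithm in ℚ[s]:
  −4s^2+24s−32 = ((4/5)s+4/5)(−5s+35) + (−60)
  −5s+35 = ((1/12)s−7/12)(−60) + (0)
The last nonzero remainder is the constant −60, so the polynomials are coprime and gcd = 1.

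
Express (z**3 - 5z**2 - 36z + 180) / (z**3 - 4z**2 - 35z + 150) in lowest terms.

(z - 6)/(z - 5)

Apply the Euclidean algorithm:
  z**3 - 5z**2 - 36z + 180 = (z**3 - 4z**2 - 35z + 150) + (-z**2 - z + 30)
  z**3 - 4z**2 - 35z + 150 = (-z + 5)(-z**2 - z + 30) + (0)
Last nonzero remainder: -z**2 - z + 30. Dividing through by -1 gives the monic gcd z**2 + z - 30.
Cancel z**2 + z - 30 from numerator and denominator to get the reduced form.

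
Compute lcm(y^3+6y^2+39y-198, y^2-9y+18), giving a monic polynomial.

By polynomial division,
  y^3+6y^2+39y-198 = (y+15)(y^2-9y+18) + (156y-468)
  y^2-9y+18 = ((1/156)y-1/26)(156y-468) + (0)
Last nonzero remainder: 156y-468. Dividing through by 156 gives the monic gcd y-3.
Then lcm(f, g) = f·g / gcd(f, g); expanding and making the result monic gives the answer.

y^4+3y^2-432y+1188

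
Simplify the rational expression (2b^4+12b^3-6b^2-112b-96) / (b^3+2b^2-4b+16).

By polynomial division,
  2b^4+12b^3-6b^2-112b-96 = (2b+8)(b^3+2b^2-4b+16) + (-14b^2-112b-224)
  b^3+2b^2-4b+16 = (-(1/14)b+3/7)(-14b^2-112b-224) + (28b+112)
  -14b^2-112b-224 = (-(1/2)b-2)(28b+112) + (0)
Last nonzero remainder: 28b+112. Dividing through by 28 gives the monic gcd b+4.
Cancel b+4 from numerator and denominator to get the reduced form.

(2b^3+4b^2-22b-24)/(b^2-2b+4)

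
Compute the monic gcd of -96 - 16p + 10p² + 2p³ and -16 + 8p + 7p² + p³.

16 + 8p + p²

Apply the Euclidean algorithm:
  2p³ + 10p² - 16p - 96 = (2)(p³ + 7p² + 8p - 16) + (-4p² - 32p - 64)
  p³ + 7p² + 8p - 16 = (-(1/4)p + 1/4)(-4p² - 32p - 64) + (0)
Last nonzero remainder: -4p² - 32p - 64. Dividing through by -4 gives the monic gcd p² + 8p + 16.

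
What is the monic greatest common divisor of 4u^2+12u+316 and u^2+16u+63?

Apply the Euclidean algorithm:
  4u^2+12u+316 = (4)(u^2+16u+63) + (-52u+64)
  u^2+16u+63 = (-(1/52)u-56/169)(-52u+64) + (14231/169)
  -52u+64 = (-(8788/14231)u+10816/14231)(14231/169) + (0)
The last nonzero remainder is the constant 14231/169, so the polynomials are coprime and gcd = 1.

1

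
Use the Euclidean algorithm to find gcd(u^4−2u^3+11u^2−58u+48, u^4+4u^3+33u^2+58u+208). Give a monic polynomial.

Euclidean algorithm in ℚ[u]:
  u^4−2u^3+11u^2−58u+48 = (u^4+4u^3+33u^2+58u+208) + (−6u^3−22u^2−116u−160)
  u^4+4u^3+33u^2+58u+208 = (−(1/6)u−1/18)(−6u^3−22u^2−116u−160) + ((112/9)u^2+(224/9)u+1792/9)
  −6u^3−22u^2−116u−160 = (−(27/56)u−45/56)((112/9)u^2+(224/9)u+1792/9) + (0)
Last nonzero remainder: (112/9)u^2+(224/9)u+1792/9. Dividing through by 112/9 gives the monic gcd u^2+2u+16.

u^2+2u+16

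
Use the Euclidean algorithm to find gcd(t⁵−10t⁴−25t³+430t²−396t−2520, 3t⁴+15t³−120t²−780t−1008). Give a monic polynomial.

Euclidean algorithm in ℚ[t]:
  t⁵−10t⁴−25t³+430t²−396t−2520 = ((1/3)t−5)(3t⁴+15t³−120t²−780t−1008) + (90t³+90t²−3960t−7560)
  3t⁴+15t³−120t²−780t−1008 = ((1/30)t+2/15)(90t³+90t²−3960t−7560) + (0)
Last nonzero remainder: 90t³+90t²−3960t−7560. Dividing through by 90 gives the monic gcd t³+t²−44t−84.

t³+t²−44t−84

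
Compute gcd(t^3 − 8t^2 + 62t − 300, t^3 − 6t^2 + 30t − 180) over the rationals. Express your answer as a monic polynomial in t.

t − 6

Repeated division with remainder:
  t^3 − 8t^2 + 62t − 300 = (t^3 − 6t^2 + 30t − 180) + (−2t^2 + 32t − 120)
  t^3 − 6t^2 + 30t − 180 = (−(1/2)t − 5)(−2t^2 + 32t − 120) + (130t − 780)
  −2t^2 + 32t − 120 = (−(1/65)t + 2/13)(130t − 780) + (0)
Last nonzero remainder: 130t − 780. Dividing through by 130 gives the monic gcd t − 6.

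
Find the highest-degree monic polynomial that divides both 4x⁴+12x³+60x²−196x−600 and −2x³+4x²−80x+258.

x−3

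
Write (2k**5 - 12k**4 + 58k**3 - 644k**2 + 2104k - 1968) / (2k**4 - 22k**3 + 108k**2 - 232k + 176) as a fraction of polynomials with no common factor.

(k**3 - 2k**2 + 17k - 246)/(k**2 - 7k + 22)

Apply the Euclidean algorithm:
  2k**5 - 12k**4 + 58k**3 - 644k**2 + 2104k - 1968 = (k + 5)(2k**4 - 22k**3 + 108k**2 - 232k + 176) + (60k**3 - 952k**2 + 3088k - 2848)
  2k**4 - 22k**3 + 108k**2 - 232k + 176 = ((1/30)k + 73/450)(60k**3 - 952k**2 + 3088k - 2848) + ((35888/225)k**2 - (143552/225)k + 143552/225)
  60k**3 - 952k**2 + 3088k - 2848 = ((3375/8972)k - 20025/4486)((35888/225)k**2 - (143552/225)k + 143552/225) + (0)
Last nonzero remainder: (35888/225)k**2 - (143552/225)k + 143552/225. Dividing through by 35888/225 gives the monic gcd k**2 - 4k + 4.
Cancel k**2 - 4k + 4 from numerator and denominator to get the reduced form.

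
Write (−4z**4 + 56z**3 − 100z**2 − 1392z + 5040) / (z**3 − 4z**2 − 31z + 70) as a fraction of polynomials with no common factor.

(−4z**2 + 48z − 144)/(z − 2)

Euclidean algorithm in ℚ[z]:
  −4z**4 + 56z**3 − 100z**2 − 1392z + 5040 = (−4z + 40)(z**3 − 4z**2 − 31z + 70) + (−64z**2 + 128z + 2240)
  z**3 − 4z**2 − 31z + 70 = (−(1/64)z + 1/32)(−64z**2 + 128z + 2240) + (0)
Last nonzero remainder: −64z**2 + 128z + 2240. Dividing through by −64 gives the monic gcd z**2 − 2z − 35.
Cancel z**2 − 2z − 35 from numerator and denominator to get the reduced form.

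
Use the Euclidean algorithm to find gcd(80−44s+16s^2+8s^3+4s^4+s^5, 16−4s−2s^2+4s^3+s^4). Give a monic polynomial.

8−6s+2s^2+s^3

By polynomial division,
  s^5+4s^4+8s^3+16s^2−44s+80 = (s)(s^4+4s^3−2s^2−4s+16) + (10s^3+20s^2−60s+80)
  s^4+4s^3−2s^2−4s+16 = ((1/10)s+1/5)(10s^3+20s^2−60s+80) + (0)
Last nonzero remainder: 10s^3+20s^2−60s+80. Dividing through by 10 gives the monic gcd s^3+2s^2−6s+8.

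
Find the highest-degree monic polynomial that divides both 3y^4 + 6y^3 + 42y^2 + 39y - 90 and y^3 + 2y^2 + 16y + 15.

Euclidean algorithm in ℚ[y]:
  3y^4 + 6y^3 + 42y^2 + 39y - 90 = (3y)(y^3 + 2y^2 + 16y + 15) + (-6y^2 - 6y - 90)
  y^3 + 2y^2 + 16y + 15 = (-(1/6)y - 1/6)(-6y^2 - 6y - 90) + (0)
Last nonzero remainder: -6y^2 - 6y - 90. Dividing through by -6 gives the monic gcd y^2 + y + 15.

y^2 + y + 15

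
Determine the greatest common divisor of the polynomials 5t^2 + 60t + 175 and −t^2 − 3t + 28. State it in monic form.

t + 7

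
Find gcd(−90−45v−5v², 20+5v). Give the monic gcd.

1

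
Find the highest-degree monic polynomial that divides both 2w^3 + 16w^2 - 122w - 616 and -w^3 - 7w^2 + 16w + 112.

w + 4

By polynomial division,
  2w^3 + 16w^2 - 122w - 616 = (-2)(-w^3 - 7w^2 + 16w + 112) + (2w^2 - 90w - 392)
  -w^3 - 7w^2 + 16w + 112 = (-(1/2)w - 26)(2w^2 - 90w - 392) + (-2520w - 10080)
  2w^2 - 90w - 392 = (-(1/1260)w + 7/180)(-2520w - 10080) + (0)
Last nonzero remainder: -2520w - 10080. Dividing through by -2520 gives the monic gcd w + 4.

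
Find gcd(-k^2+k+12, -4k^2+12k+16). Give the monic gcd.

Apply the Euclidean algorithm:
  -k^2+k+12 = (1/4)(-4k^2+12k+16) + (-2k+8)
  -4k^2+12k+16 = (2k+2)(-2k+8) + (0)
Last nonzero remainder: -2k+8. Dividing through by -2 gives the monic gcd k-4.

k-4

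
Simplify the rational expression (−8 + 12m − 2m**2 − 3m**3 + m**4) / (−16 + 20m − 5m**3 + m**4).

Apply the Euclidean algorithm:
  m**4 − 3m**3 − 2m**2 + 12m − 8 = (m**4 − 5m**3 + 20m − 16) + (2m**3 − 2m**2 − 8m + 8)
  m**4 − 5m**3 + 20m − 16 = ((1/2)m − 2)(2m**3 − 2m**2 − 8m + 8) + (0)
Last nonzero remainder: 2m**3 − 2m**2 − 8m + 8. Dividing through by 2 gives the monic gcd m**3 − m**2 − 4m + 4.
Cancel m**3 − m**2 − 4m + 4 from numerator and denominator to get the reduced form.

(−2 + m)/(−4 + m)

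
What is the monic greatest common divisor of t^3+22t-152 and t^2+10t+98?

Apply the Euclidean algorithm:
  t^3+22t-152 = (t-10)(t^2+10t+98) + (24t+828)
  t^2+10t+98 = ((1/24)t-49/48)(24t+828) + (3773/4)
  24t+828 = ((96/3773)t+3312/3773)(3773/4) + (0)
The last nonzero remainder is the constant 3773/4, so the polynomials are coprime and gcd = 1.

1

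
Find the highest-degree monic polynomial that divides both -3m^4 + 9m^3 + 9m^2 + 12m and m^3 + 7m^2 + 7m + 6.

Euclidean algorithm in ℚ[m]:
  -3m^4 + 9m^3 + 9m^2 + 12m = (-3m + 30)(m^3 + 7m^2 + 7m + 6) + (-180m^2 - 180m - 180)
  m^3 + 7m^2 + 7m + 6 = (-(1/180)m - 1/30)(-180m^2 - 180m - 180) + (0)
Last nonzero remainder: -180m^2 - 180m - 180. Dividing through by -180 gives the monic gcd m^2 + m + 1.

m^2 + m + 1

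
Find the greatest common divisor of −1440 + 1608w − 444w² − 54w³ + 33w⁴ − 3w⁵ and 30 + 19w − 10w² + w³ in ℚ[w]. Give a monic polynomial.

By polynomial division,
  −3w⁵ + 33w⁴ − 54w³ − 444w² + 1608w − 1440 = (−3w² + 3w + 33)(w³ − 10w² + 19w + 30) + (−81w² + 891w − 2430)
  w³ − 10w² + 19w + 30 = (−(1/81)w − 1/81)(−81w² + 891w − 2430) + (0)
Last nonzero remainder: −81w² + 891w − 2430. Dividing through by −81 gives the monic gcd w² − 11w + 30.

30 − 11w + w²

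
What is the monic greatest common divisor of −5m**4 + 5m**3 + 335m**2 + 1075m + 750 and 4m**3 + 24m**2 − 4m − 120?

m**2 + 8m + 15

Repeated division with remainder:
  −5m**4 + 5m**3 + 335m**2 + 1075m + 750 = (−(5/4)m + 35/4)(4m**3 + 24m**2 − 4m − 120) + (120m**2 + 960m + 1800)
  4m**3 + 24m**2 − 4m − 120 = ((1/30)m − 1/15)(120m**2 + 960m + 1800) + (0)
Last nonzero remainder: 120m**2 + 960m + 1800. Dividing through by 120 gives the monic gcd m**2 + 8m + 15.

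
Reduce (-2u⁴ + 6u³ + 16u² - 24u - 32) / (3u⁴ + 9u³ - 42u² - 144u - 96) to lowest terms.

(-2u + 4)/(3u + 12)

Apply the Euclidean algorithm:
  -2u⁴ + 6u³ + 16u² - 24u - 32 = (-2/3)(3u⁴ + 9u³ - 42u² - 144u - 96) + (12u³ - 12u² - 120u - 96)
  3u⁴ + 9u³ - 42u² - 144u - 96 = ((1/4)u + 1)(12u³ - 12u² - 120u - 96) + (0)
Last nonzero remainder: 12u³ - 12u² - 120u - 96. Dividing through by 12 gives the monic gcd u³ - u² - 10u - 8.
Cancel u³ - u² - 10u - 8 from numerator and denominator to get the reduced form.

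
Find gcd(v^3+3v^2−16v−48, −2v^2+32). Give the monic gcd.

v^2−16

By polynomial division,
  v^3+3v^2−16v−48 = (−(1/2)v−3/2)(−2v^2+32) + (0)
Last nonzero remainder: −2v^2+32. Dividing through by −2 gives the monic gcd v^2−16.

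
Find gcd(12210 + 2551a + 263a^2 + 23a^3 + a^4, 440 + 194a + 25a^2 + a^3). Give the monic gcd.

110 + 21a + a^2

Repeated division with remainder:
  a^4 + 23a^3 + 263a^2 + 2551a + 12210 = (a − 2)(a^3 + 25a^2 + 194a + 440) + (119a^2 + 2499a + 13090)
  a^3 + 25a^2 + 194a + 440 = ((1/119)a + 4/119)(119a^2 + 2499a + 13090) + (0)
Last nonzero remainder: 119a^2 + 2499a + 13090. Dividing through by 119 gives the monic gcd a^2 + 21a + 110.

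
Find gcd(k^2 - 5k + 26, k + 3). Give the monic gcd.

1

Repeated division with remainder:
  k^2 - 5k + 26 = (k - 8)(k + 3) + (50)
  k + 3 = ((1/50)k + 3/50)(50) + (0)
The last nonzero remainder is the constant 50, so the polynomials are coprime and gcd = 1.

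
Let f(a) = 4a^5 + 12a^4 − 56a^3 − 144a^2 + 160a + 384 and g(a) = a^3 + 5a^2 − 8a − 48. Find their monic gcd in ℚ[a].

a^2 + a − 12

Repeated division with remainder:
  4a^5 + 12a^4 − 56a^3 − 144a^2 + 160a + 384 = (4a^2 − 8a + 16)(a^3 + 5a^2 − 8a − 48) + (−96a^2 − 96a + 1152)
  a^3 + 5a^2 − 8a − 48 = (−(1/96)a − 1/24)(−96a^2 − 96a + 1152) + (0)
Last nonzero remainder: −96a^2 − 96a + 1152. Dividing through by −96 gives the monic gcd a^2 + a − 12.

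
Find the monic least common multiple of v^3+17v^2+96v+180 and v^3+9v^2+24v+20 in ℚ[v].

Apply the Euclidean algorithm:
  v^3+17v^2+96v+180 = (v^3+9v^2+24v+20) + (8v^2+72v+160)
  v^3+9v^2+24v+20 = ((1/8)v)(8v^2+72v+160) + (4v+20)
  8v^2+72v+160 = (2v+8)(4v+20) + (0)
Last nonzero remainder: 4v+20. Dividing through by 4 gives the monic gcd v+5.
Then lcm(f, g) = f·g / gcd(f, g); expanding and making the result monic gives the answer.

v^5+21v^4+168v^3+632v^2+1104v+720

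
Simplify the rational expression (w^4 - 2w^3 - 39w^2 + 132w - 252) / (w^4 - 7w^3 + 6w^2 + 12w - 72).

Apply the Euclidean algorithm:
  w^4 - 2w^3 - 39w^2 + 132w - 252 = (w^4 - 7w^3 + 6w^2 + 12w - 72) + (5w^3 - 45w^2 + 120w - 180)
  w^4 - 7w^3 + 6w^2 + 12w - 72 = ((1/5)w + 2/5)(5w^3 - 45w^2 + 120w - 180) + (0)
Last nonzero remainder: 5w^3 - 45w^2 + 120w - 180. Dividing through by 5 gives the monic gcd w^3 - 9w^2 + 24w - 36.
Cancel w^3 - 9w^2 + 24w - 36 from numerator and denominator to get the reduced form.

(w + 7)/(w + 2)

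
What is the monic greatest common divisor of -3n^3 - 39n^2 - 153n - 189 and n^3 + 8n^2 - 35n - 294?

By polynomial division,
  -3n^3 - 39n^2 - 153n - 189 = (-3)(n^3 + 8n^2 - 35n - 294) + (-15n^2 - 258n - 1071)
  n^3 + 8n^2 - 35n - 294 = (-(1/15)n + 46/75)(-15n^2 - 258n - 1071) + ((1296/25)n + 9072/25)
  -15n^2 - 258n - 1071 = (-(125/432)n - 425/144)((1296/25)n + 9072/25) + (0)
Last nonzero remainder: (1296/25)n + 9072/25. Dividing through by 1296/25 gives the monic gcd n + 7.

n + 7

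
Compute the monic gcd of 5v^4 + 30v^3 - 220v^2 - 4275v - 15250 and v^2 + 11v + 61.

By polynomial division,
  5v^4 + 30v^3 - 220v^2 - 4275v - 15250 = (5v^2 - 25v - 250)(v^2 + 11v + 61) + (0)
The last nonzero remainder v^2 + 11v + 61 is already monic.

v^2 + 11v + 61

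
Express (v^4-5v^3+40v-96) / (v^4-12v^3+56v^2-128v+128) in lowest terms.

Repeated division with remainder:
  v^4-5v^3+40v-96 = (v^4-12v^3+56v^2-128v+128) + (7v^3-56v^2+168v-224)
  v^4-12v^3+56v^2-128v+128 = ((1/7)v-4/7)(7v^3-56v^2+168v-224) + (0)
Last nonzero remainder: 7v^3-56v^2+168v-224. Dividing through by 7 gives the monic gcd v^3-8v^2+24v-32.
Cancel v^3-8v^2+24v-32 from numerator and denominator to get the reduced form.

(v+3)/(v-4)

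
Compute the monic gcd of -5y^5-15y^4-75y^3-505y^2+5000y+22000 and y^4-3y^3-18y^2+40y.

y^2-y-20

By polynomial division,
  -5y^5-15y^4-75y^3-505y^2+5000y+22000 = (-5y-30)(y^4-3y^3-18y^2+40y) + (-255y^3-845y^2+6200y+22000)
  y^4-3y^3-18y^2+40y = (-(1/255)y+322/13005)(-255y^3-845y^2+6200y+22000) + ((70840/2601)y^2-(70840/2601)y-1416800/2601)
  -255y^3-845y^2+6200y+22000 = (-(132651/14168)y-13005/322)((70840/2601)y^2-(70840/2601)y-1416800/2601) + (0)
Last nonzero remainder: (70840/2601)y^2-(70840/2601)y-1416800/2601. Dividing through by 70840/2601 gives the monic gcd y^2-y-20.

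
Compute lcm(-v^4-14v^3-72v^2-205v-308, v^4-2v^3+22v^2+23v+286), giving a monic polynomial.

v^6+9v^5+28v^4+209v^3+1155v^2+3790v+8008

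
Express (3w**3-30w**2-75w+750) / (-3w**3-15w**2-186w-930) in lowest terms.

Repeated division with remainder:
  3w**3-30w**2-75w+750 = (-1)(-3w**3-15w**2-186w-930) + (-45w**2-261w-180)
  -3w**3-15w**2-186w-930 = ((1/15)w-4/75)(-45w**2-261w-180) + (-(4698/25)w-4698/5)
  -45w**2-261w-180 = ((125/522)w+50/261)(-(4698/25)w-4698/5) + (0)
Last nonzero remainder: -(4698/25)w-4698/5. Dividing through by -4698/25 gives the monic gcd w+5.
Cancel w+5 from numerator and denominator to get the reduced form.

(-w**2+15w-50)/(w**2+62)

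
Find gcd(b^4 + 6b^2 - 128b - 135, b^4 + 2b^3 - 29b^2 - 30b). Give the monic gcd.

b^2 - 4b - 5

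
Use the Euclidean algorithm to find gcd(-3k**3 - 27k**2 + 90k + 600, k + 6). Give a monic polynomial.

Apply the Euclidean algorithm:
  -3k**3 - 27k**2 + 90k + 600 = (-3k**2 - 9k + 144)(k + 6) + (-264)
  k + 6 = (-(1/264)k - 1/44)(-264) + (0)
The last nonzero remainder is the constant -264, so the polynomials are coprime and gcd = 1.

1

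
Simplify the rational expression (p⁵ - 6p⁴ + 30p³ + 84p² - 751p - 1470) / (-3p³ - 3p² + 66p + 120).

(-p³ + 3p² - 31p - 147)/(3p + 12)

Repeated division with remainder:
  p⁵ - 6p⁴ + 30p³ + 84p² - 751p - 1470 = (-(1/3)p² + (7/3)p - 59/3)(-3p³ - 3p² + 66p + 120) + (-89p² + 267p + 890)
  -3p³ - 3p² + 66p + 120 = ((3/89)p + 12/89)(-89p² + 267p + 890) + (0)
Last nonzero remainder: -89p² + 267p + 890. Dividing through by -89 gives the monic gcd p² - 3p - 10.
Cancel p² - 3p - 10 from numerator and denominator to get the reduced form.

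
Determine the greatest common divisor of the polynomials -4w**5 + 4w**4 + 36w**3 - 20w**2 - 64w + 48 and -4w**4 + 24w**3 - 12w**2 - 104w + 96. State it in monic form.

Apply the Euclidean algorithm:
  -4w**5 + 4w**4 + 36w**3 - 20w**2 - 64w + 48 = (w + 5)(-4w**4 + 24w**3 - 12w**2 - 104w + 96) + (-72w**3 + 144w**2 + 360w - 432)
  -4w**4 + 24w**3 - 12w**2 - 104w + 96 = ((1/18)w - 2/9)(-72w**3 + 144w**2 + 360w - 432) + (0)
Last nonzero remainder: -72w**3 + 144w**2 + 360w - 432. Dividing through by -72 gives the monic gcd w**3 - 2w**2 - 5w + 6.

w**3 - 2w**2 - 5w + 6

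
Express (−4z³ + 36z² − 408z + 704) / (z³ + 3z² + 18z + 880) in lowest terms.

Repeated division with remainder:
  −4z³ + 36z² − 408z + 704 = (−4)(z³ + 3z² + 18z + 880) + (48z² − 336z + 4224)
  z³ + 3z² + 18z + 880 = ((1/48)z + 5/24)(48z² − 336z + 4224) + (0)
Last nonzero remainder: 48z² − 336z + 4224. Dividing through by 48 gives the monic gcd z² − 7z + 88.
Cancel z² − 7z + 88 from numerator and denominator to get the reduced form.

(−4z + 8)/(z + 10)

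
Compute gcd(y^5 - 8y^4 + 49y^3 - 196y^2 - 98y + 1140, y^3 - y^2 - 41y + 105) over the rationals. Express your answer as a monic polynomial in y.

Apply the Euclidean algorithm:
  y^5 - 8y^4 + 49y^3 - 196y^2 - 98y + 1140 = (y^2 - 7y + 83)(y^3 - y^2 - 41y + 105) + (-505y^2 + 4040y - 7575)
  y^3 - y^2 - 41y + 105 = (-(1/505)y - 7/505)(-505y^2 + 4040y - 7575) + (0)
Last nonzero remainder: -505y^2 + 4040y - 7575. Dividing through by -505 gives the monic gcd y^2 - 8y + 15.

y^2 - 8y + 15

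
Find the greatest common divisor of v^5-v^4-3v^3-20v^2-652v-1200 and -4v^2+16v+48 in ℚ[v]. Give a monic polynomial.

v^2-4v-12

By polynomial division,
  v^5-v^4-3v^3-20v^2-652v-1200 = (-(1/4)v^3-(3/4)v^2-(21/4)v-25)(-4v^2+16v+48) + (0)
Last nonzero remainder: -4v^2+16v+48. Dividing through by -4 gives the monic gcd v^2-4v-12.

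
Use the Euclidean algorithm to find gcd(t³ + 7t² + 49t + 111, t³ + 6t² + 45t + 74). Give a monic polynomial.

Euclidean algorithm in ℚ[t]:
  t³ + 7t² + 49t + 111 = (t³ + 6t² + 45t + 74) + (t² + 4t + 37)
  t³ + 6t² + 45t + 74 = (t + 2)(t² + 4t + 37) + (0)
The last nonzero remainder t² + 4t + 37 is already monic.

t² + 4t + 37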